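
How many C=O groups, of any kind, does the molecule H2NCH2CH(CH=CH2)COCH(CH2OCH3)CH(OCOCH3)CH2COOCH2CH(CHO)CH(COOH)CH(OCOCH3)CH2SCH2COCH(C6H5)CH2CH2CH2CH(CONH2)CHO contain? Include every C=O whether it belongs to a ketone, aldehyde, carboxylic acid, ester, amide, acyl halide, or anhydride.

CO: ketone, 1 C=O (running total 1).
CH(OCOCH3): ester, 1 C=O (running total 2).
CH2COOCH2: ester, 1 C=O (running total 3).
CH(CHO): aldehyde, 1 C=O (running total 4).
CH(COOH): carboxylic acid, 1 C=O (running total 5).
CH(OCOCH3): ester, 1 C=O (running total 6).
CO: ketone, 1 C=O (running total 7).
CH(CONH2): amide, 1 C=O (running total 8).
CHO: aldehyde, 1 C=O (running total 9).

9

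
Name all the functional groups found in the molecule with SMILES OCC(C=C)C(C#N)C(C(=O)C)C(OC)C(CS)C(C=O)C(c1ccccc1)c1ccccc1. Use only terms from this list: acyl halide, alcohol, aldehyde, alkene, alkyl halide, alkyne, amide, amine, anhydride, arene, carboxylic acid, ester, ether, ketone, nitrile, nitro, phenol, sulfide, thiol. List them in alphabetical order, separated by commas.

alcohol, aldehyde, alkene, arene, ether, ketone, nitrile, thiol

HO– on an sp³ carbon → alcohol.
pendant –CH=CH2: C=C double bond → alkene.
pendant –C≡N: nitrile.
pendant –COCH3: carbonyl C bonded to two carbons → ketone.
pendant –OCH3: C–O–C with sp³ C, no adjacent C=O → ether.
pendant –CH2SH → thiol.
pendant –CHO: carbonyl C bonded to C and H → aldehyde.
pendant –C6H5: benzene ring → arene.
–C6H5 phenyl ring → arene.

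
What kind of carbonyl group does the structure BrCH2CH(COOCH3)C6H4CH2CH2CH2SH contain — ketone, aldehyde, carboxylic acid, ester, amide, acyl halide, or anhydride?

The carbonyl is in the CH(COOCH3) segment: pendant –COOCH3: carbonyl C bonded to C and –OCH3 → ester.

ester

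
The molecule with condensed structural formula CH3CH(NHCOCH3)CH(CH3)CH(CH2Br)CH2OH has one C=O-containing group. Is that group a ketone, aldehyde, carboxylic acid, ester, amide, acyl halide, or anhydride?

amide

The carbonyl is in the CH(NHCOCH3) segment: pendant –NHC(=O)CH3: N bonded to a carbonyl → amide (not amine).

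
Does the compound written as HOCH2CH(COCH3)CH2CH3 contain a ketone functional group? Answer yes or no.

Working along the chain:
  HOCH2: HO– on an sp³ carbon → alcohol.
  CH(COCH3): pendant –COCH3: carbonyl C bonded to two carbons → ketone.
The CH(COCH3) segment supplies the ketone: pendant –COCH3: carbonyl C bonded to two carbons → ketone.

yes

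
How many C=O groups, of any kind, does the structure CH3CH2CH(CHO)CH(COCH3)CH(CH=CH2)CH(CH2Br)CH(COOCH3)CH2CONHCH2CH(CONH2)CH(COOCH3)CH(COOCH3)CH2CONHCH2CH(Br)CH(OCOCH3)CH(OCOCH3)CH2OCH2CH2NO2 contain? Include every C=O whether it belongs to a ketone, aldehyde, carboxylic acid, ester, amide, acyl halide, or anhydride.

10

CH(CHO): aldehyde, 1 C=O (running total 1).
CH(COCH3): ketone, 1 C=O (running total 2).
CH(COOCH3): ester, 1 C=O (running total 3).
CH2CONHCH2: amide, 1 C=O (running total 4).
CH(CONH2): amide, 1 C=O (running total 5).
CH(COOCH3): ester, 1 C=O (running total 6).
CH(COOCH3): ester, 1 C=O (running total 7).
CH2CONHCH2: amide, 1 C=O (running total 8).
CH(OCOCH3): ester, 1 C=O (running total 9).
CH(OCOCH3): ester, 1 C=O (running total 10).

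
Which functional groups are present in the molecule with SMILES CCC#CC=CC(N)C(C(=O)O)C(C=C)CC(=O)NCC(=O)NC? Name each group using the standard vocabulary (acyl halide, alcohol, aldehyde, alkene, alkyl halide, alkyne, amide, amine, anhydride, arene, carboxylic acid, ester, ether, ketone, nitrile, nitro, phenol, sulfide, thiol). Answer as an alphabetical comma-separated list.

alkene, alkyne, amide, amine, carboxylic acid

C≡C triple bond → alkyne.
C=C double bond → alkene.
–NH2 on an sp³ carbon with no adjacent C=O → amine.
pendant –COOH: carbonyl C bonded to C and –OH → carboxylic acid.
pendant –CH=CH2: C=C double bond → alkene.
–C(=O)–N– linkage → amide (the N is not an amine).
–C(=O)NHCH3: carbonyl C bonded to C and to N → amide (the N is not an amine).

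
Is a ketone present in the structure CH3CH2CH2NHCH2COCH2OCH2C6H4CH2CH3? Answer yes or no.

yes

C–N–C with sp³ carbons and no adjacent C=O → amine (secondary).
–C(=O)– with carbon on both sides → ketone.
C–O–C with sp³ carbons on both sides and no adjacent C=O → ether.
para-disubstituted benzene ring → arene.
The CO segment supplies the ketone: –C(=O)– with carbon on both sides → ketone.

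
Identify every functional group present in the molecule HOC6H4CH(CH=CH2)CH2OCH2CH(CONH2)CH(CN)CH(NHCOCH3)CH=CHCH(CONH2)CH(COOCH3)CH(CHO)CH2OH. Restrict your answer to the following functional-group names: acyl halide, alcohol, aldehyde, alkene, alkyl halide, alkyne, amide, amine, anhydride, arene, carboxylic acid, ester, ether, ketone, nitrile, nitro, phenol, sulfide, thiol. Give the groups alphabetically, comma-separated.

alcohol, aldehyde, alkene, amide, arene, ester, ether, nitrile, phenol

Working along the chain:
  HOC6H4: –OH attached directly to an aromatic ring → phenol (not alcohol); the ring itself is an arene.
  CH(CH=CH2): pendant –CH=CH2: C=C double bond → alkene.
  CH2OCH2: C–O–C with sp³ carbons on both sides and no adjacent C=O → ether.
  CH(CONH2): pendant –CONH2: carbonyl C bonded to C and N → amide.
  CH(CN): pendant –C≡N: nitrile.
  CH(NHCOCH3): pendant –NHC(=O)CH3: N bonded to a carbonyl → amide (not amine).
  CH=CH: C=C double bond → alkene.
  CH(CONH2): pendant –CONH2: carbonyl C bonded to C and N → amide.
  CH(COOCH3): pendant –COOCH3: carbonyl C bonded to C and –OCH3 → ester.
  CH(CHO): pendant –CHO: carbonyl C bonded to C and H → aldehyde.
  CH2OH: –OH on an sp³ carbon → alcohol.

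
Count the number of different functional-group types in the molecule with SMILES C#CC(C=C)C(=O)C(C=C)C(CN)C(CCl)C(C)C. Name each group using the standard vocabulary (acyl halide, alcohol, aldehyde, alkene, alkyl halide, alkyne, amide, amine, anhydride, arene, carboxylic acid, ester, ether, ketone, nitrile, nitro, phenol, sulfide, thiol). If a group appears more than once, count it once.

5

Reading the structure from left to right:
  HC≡C: C≡C triple bond → alkyne.
  CH(CH=CH2): pendant –CH=CH2: C=C double bond → alkene.
  CO: –C(=O)– with carbon on both sides → ketone.
  CH(CH=CH2): pendant –CH=CH2: C=C double bond → alkene.
  CH(CH2NH2): pendant –CH2NH2: N on sp³ C, no adjacent C=O → amine.
  CH(CH2Cl): pendant –CH2X: halogen on sp³ carbon → alkyl halide.
Distinct types present: alkene, alkyl halide, alkyne, amine, ketone.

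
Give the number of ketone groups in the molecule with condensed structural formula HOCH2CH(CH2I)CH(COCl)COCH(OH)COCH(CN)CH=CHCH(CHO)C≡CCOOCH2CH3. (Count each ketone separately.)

2

HO– on an sp³ carbon → alcohol.
pendant –CH2X: halogen on sp³ carbon → alkyl halide.
pendant –C(=O)X: carbonyl C bonded to C and halogen → acyl halide.
–C(=O)– with carbon on both sides → ketone.
–OH on an sp³ carbon → alcohol (secondary).
–C(=O)– with carbon on both sides → ketone.
pendant –C≡N: nitrile.
C=C double bond → alkene.
pendant –CHO: carbonyl C bonded to C and H → aldehyde.
C≡C triple bond → alkyne.
–C(=O)OCH2CH3: carbonyl C bonded to C and to –OEt → ester.
Ketone appears at: CO, CO → 2.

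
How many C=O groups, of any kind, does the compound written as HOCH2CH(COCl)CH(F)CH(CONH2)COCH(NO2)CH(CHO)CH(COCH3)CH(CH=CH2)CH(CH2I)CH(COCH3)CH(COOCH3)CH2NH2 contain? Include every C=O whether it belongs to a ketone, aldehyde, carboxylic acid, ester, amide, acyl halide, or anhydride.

CH(COCl): acyl halide, 1 C=O (running total 1).
CH(CONH2): amide, 1 C=O (running total 2).
CO: ketone, 1 C=O (running total 3).
CH(CHO): aldehyde, 1 C=O (running total 4).
CH(COCH3): ketone, 1 C=O (running total 5).
CH(COCH3): ketone, 1 C=O (running total 6).
CH(COOCH3): ester, 1 C=O (running total 7).

7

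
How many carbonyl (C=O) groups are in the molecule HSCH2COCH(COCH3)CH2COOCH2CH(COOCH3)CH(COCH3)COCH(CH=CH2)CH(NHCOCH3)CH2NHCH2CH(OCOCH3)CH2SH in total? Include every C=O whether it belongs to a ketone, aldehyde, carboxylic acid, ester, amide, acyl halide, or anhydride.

8

CO: ketone, 1 C=O (running total 1).
CH(COCH3): ketone, 1 C=O (running total 2).
CH2COOCH2: ester, 1 C=O (running total 3).
CH(COOCH3): ester, 1 C=O (running total 4).
CH(COCH3): ketone, 1 C=O (running total 5).
CO: ketone, 1 C=O (running total 6).
CH(NHCOCH3): amide, 1 C=O (running total 7).
CH(OCOCH3): ester, 1 C=O (running total 8).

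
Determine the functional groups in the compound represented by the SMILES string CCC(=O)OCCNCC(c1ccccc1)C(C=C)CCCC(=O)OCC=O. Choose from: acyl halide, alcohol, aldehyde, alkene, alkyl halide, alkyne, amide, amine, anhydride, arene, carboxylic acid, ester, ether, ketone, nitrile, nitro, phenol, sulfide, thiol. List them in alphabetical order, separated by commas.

Working along the chain:
  CH2COOCH2: –C(=O)–O–C with C on the carbonyl side → ester.
  CH2NHCH2: C–N–C with sp³ carbons and no adjacent C=O → amine (secondary).
  CH(C6H5): pendant –C6H5: benzene ring → arene.
  CH(CH=CH2): pendant –CH=CH2: C=C double bond → alkene.
  CH2COOCH2: –C(=O)–O–C with C on the carbonyl side → ester.
  CHO: terminal –CHO: carbonyl C bonded to H and C → aldehyde.

aldehyde, alkene, amine, arene, ester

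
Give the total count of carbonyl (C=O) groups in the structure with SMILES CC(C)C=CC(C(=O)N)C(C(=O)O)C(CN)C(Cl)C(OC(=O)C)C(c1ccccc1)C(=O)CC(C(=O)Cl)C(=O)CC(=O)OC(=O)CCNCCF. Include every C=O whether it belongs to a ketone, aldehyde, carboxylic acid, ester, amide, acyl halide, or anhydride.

CH(CONH2): amide, 1 C=O (running total 1).
CH(COOH): carboxylic acid, 1 C=O (running total 2).
CH(OCOCH3): ester, 1 C=O (running total 3).
CO: ketone, 1 C=O (running total 4).
CH(COCl): acyl halide, 1 C=O (running total 5).
CO: ketone, 1 C=O (running total 6).
CH2CO-O-COCH2: anhydride, 2 C=O (running total 8).

8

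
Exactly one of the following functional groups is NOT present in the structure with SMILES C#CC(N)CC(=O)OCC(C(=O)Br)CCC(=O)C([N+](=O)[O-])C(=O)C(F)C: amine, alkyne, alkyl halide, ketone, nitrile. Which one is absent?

nitrile

ketone: present (CO — –C(=O)– with carbon on both sides → ketone).
alkyne: present (HC≡C — C≡C triple bond → alkyne).
amine: present (CH(NH2) — –NH2 on an sp³ carbon with no adjacent C=O → amine).
alkyl halide: present (CH(F) — halogen on an sp³ carbon → alkyl halide).
nitrile: absent. In HC≡C, the triple bond is C≡C, not C≡N.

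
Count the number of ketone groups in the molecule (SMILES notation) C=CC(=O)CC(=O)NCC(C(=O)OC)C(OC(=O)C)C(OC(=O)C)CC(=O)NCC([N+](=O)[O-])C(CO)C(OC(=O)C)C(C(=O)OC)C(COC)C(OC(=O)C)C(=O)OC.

Taking each segment in turn:
  CH2=CH: C=C double bond → alkene.
  CO: –C(=O)– with carbon on both sides → ketone.
  CH2CONHCH2: –C(=O)–N– linkage → amide (the N is not an amine).
  CH(COOCH3): pendant –COOCH3: carbonyl C bonded to C and –OCH3 → ester.
  CH(OCOCH3): pendant –OC(=O)CH3: an acyloxy group → ester.
  CH(OCOCH3): pendant –OC(=O)CH3: an acyloxy group → ester.
  CH2CONHCH2: –C(=O)–N– linkage → amide (the N is not an amine).
  CH(NO2): –NO2 on an sp³ carbon → nitro (the N=O is not a carbonyl).
  CH(CH2OH): pendant –CH2OH on an sp³ backbone C → alcohol.
  CH(OCOCH3): pendant –OC(=O)CH3: an acyloxy group → ester.
  CH(COOCH3): pendant –COOCH3: carbonyl C bonded to C and –OCH3 → ester.
  CH(CH2OCH3): pendant –CH2OCH3: C–O–C linkage → ether.
  CH(OCOCH3): pendant –OC(=O)CH3: an acyloxy group → ester.
  COOCH3: –C(=O)OCH3: carbonyl C bonded to C and to –OCH3 → ester (not ketone + ether).
Ketone appears at: CO → 1.

1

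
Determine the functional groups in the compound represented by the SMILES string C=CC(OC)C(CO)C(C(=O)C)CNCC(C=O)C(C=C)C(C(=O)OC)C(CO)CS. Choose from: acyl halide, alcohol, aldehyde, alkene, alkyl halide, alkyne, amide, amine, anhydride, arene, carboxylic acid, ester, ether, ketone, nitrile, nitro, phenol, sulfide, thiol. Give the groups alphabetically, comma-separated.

alcohol, aldehyde, alkene, amine, ester, ether, ketone, thiol

C=C double bond → alkene.
pendant –OCH3: C–O–C with sp³ C, no adjacent C=O → ether.
pendant –CH2OH on an sp³ backbone C → alcohol.
pendant –COCH3: carbonyl C bonded to two carbons → ketone.
C–N–C with sp³ carbons and no adjacent C=O → amine (secondary).
pendant –CHO: carbonyl C bonded to C and H → aldehyde.
pendant –CH=CH2: C=C double bond → alkene.
pendant –COOCH3: carbonyl C bonded to C and –OCH3 → ester.
pendant –CH2OH on an sp³ backbone C → alcohol.
–SH on an sp³ carbon → thiol.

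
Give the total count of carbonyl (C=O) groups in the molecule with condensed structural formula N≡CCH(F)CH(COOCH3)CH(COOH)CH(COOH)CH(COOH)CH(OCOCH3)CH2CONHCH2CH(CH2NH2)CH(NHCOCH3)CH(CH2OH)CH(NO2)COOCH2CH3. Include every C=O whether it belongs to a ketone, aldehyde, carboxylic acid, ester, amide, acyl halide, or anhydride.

8

CH(COOCH3): ester, 1 C=O (running total 1).
CH(COOH): carboxylic acid, 1 C=O (running total 2).
CH(COOH): carboxylic acid, 1 C=O (running total 3).
CH(COOH): carboxylic acid, 1 C=O (running total 4).
CH(OCOCH3): ester, 1 C=O (running total 5).
CH2CONHCH2: amide, 1 C=O (running total 6).
CH(NHCOCH3): amide, 1 C=O (running total 7).
COOCH2CH3: ester, 1 C=O (running total 8).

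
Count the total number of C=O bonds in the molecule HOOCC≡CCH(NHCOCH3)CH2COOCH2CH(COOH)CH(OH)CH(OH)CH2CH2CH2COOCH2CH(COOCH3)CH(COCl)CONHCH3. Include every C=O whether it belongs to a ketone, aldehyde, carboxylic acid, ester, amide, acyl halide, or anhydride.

HOOC: carboxylic acid, 1 C=O (running total 1).
CH(NHCOCH3): amide, 1 C=O (running total 2).
CH2COOCH2: ester, 1 C=O (running total 3).
CH(COOH): carboxylic acid, 1 C=O (running total 4).
CH2COOCH2: ester, 1 C=O (running total 5).
CH(COOCH3): ester, 1 C=O (running total 6).
CH(COCl): acyl halide, 1 C=O (running total 7).
CONHCH3: amide, 1 C=O (running total 8).

8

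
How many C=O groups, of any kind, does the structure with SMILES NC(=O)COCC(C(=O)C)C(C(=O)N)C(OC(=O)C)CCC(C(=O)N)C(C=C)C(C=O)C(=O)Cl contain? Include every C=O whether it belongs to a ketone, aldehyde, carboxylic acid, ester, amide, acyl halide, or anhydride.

H2NCO: amide, 1 C=O (running total 1).
CH(COCH3): ketone, 1 C=O (running total 2).
CH(CONH2): amide, 1 C=O (running total 3).
CH(OCOCH3): ester, 1 C=O (running total 4).
CH(CONH2): amide, 1 C=O (running total 5).
CH(CHO): aldehyde, 1 C=O (running total 6).
COCl: acyl halide, 1 C=O (running total 7).

7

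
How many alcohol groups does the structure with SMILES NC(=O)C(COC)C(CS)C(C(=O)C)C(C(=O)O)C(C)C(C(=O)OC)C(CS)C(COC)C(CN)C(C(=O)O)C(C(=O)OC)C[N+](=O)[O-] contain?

0

–C(=O)NH2: carbonyl C bonded to C and to N → amide (the N is not a separate amine).
pendant –CH2OCH3: C–O–C linkage → ether.
pendant –CH2SH → thiol.
pendant –COCH3: carbonyl C bonded to two carbons → ketone.
pendant –COOH: carbonyl C bonded to C and –OH → carboxylic acid.
pendant –COOCH3: carbonyl C bonded to C and –OCH3 → ester.
pendant –CH2SH → thiol.
pendant –CH2OCH3: C–O–C linkage → ether.
pendant –CH2NH2: N on sp³ C, no adjacent C=O → amine.
pendant –COOH: carbonyl C bonded to C and –OH → carboxylic acid.
pendant –COOCH3: carbonyl C bonded to C and –OCH3 → ester.
–NO2 on carbon → nitro group.
No segment is a alcohol: CH(CH2OCH3) is ether, not alcohol; CH(CH2SH) is thiol, not alcohol; CH(COCH3) is ketone, not alcohol. → 0.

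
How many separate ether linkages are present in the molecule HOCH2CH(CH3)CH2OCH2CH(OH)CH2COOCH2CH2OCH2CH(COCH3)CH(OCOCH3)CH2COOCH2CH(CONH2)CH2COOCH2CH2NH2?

2

Taking each segment in turn:
  HOCH2: HO– on an sp³ carbon → alcohol.
  CH2OCH2: C–O–C with sp³ carbons on both sides and no adjacent C=O → ether.
  CH(OH): –OH on an sp³ carbon → alcohol (secondary).
  CH2COOCH2: –C(=O)–O–C with C on the carbonyl side → ester.
  CH2OCH2: C–O–C with sp³ carbons on both sides and no adjacent C=O → ether.
  CH(COCH3): pendant –COCH3: carbonyl C bonded to two carbons → ketone.
  CH(OCOCH3): pendant –OC(=O)CH3: an acyloxy group → ester.
  CH2COOCH2: –C(=O)–O–C with C on the carbonyl side → ester.
  CH(CONH2): pendant –CONH2: carbonyl C bonded to C and N → amide.
  CH2COOCH2: –C(=O)–O–C with C on the carbonyl side → ester.
  CH2NH2: –NH2 on an sp³ carbon with no adjacent C=O → amine.
Ether appears at: CH2OCH2, CH2OCH2 → 2.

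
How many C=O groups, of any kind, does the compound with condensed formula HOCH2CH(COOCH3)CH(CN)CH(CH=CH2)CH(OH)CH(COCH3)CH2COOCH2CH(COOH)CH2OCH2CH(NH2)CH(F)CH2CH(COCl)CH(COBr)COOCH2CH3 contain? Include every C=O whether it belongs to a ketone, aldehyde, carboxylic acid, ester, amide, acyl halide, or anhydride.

CH(COOCH3): ester, 1 C=O (running total 1).
CH(COCH3): ketone, 1 C=O (running total 2).
CH2COOCH2: ester, 1 C=O (running total 3).
CH(COOH): carboxylic acid, 1 C=O (running total 4).
CH(COCl): acyl halide, 1 C=O (running total 5).
CH(COBr): acyl halide, 1 C=O (running total 6).
COOCH2CH3: ester, 1 C=O (running total 7).

7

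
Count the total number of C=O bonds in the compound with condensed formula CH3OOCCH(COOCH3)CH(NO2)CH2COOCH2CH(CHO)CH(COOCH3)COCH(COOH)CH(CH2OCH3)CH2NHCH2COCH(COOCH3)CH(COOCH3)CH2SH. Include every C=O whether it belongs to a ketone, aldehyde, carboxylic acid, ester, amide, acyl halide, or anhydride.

10

CH3OOC: ester, 1 C=O (running total 1).
CH(COOCH3): ester, 1 C=O (running total 2).
CH2COOCH2: ester, 1 C=O (running total 3).
CH(CHO): aldehyde, 1 C=O (running total 4).
CH(COOCH3): ester, 1 C=O (running total 5).
CO: ketone, 1 C=O (running total 6).
CH(COOH): carboxylic acid, 1 C=O (running total 7).
CO: ketone, 1 C=O (running total 8).
CH(COOCH3): ester, 1 C=O (running total 9).
CH(COOCH3): ester, 1 C=O (running total 10).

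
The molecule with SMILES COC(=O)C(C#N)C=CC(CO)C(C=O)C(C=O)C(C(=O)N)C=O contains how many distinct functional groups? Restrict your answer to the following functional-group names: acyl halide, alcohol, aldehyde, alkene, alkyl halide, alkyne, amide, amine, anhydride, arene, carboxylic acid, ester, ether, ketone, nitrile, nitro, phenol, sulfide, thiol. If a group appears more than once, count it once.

Taking each segment in turn:
  CH3OOC: CH3O–C(=O)–: carbonyl C bonded to C and to –OCH3 → ester (not ketone + ether).
  CH(CN): pendant –C≡N: nitrile.
  CH=CH: C=C double bond → alkene.
  CH(CH2OH): pendant –CH2OH on an sp³ backbone C → alcohol.
  CH(CHO): pendant –CHO: carbonyl C bonded to C and H → aldehyde.
  CH(CHO): pendant –CHO: carbonyl C bonded to C and H → aldehyde.
  CH(CONH2): pendant –CONH2: carbonyl C bonded to C and N → amide.
  CHO: terminal –CHO: carbonyl C bonded to H and C → aldehyde.
Distinct types present: alcohol, aldehyde, alkene, amide, ester, nitrile.

6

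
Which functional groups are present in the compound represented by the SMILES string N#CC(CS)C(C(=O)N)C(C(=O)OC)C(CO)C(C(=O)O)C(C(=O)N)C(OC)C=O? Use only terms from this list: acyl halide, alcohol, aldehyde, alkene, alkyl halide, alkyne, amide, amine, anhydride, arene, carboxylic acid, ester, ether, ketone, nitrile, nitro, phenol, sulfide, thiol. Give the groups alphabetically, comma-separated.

alcohol, aldehyde, amide, carboxylic acid, ester, ether, nitrile, thiol

Taking each segment in turn:
  N≡C: N≡C–: carbon triple-bonded to nitrogen → nitrile.
  CH(CH2SH): pendant –CH2SH → thiol.
  CH(CONH2): pendant –CONH2: carbonyl C bonded to C and N → amide.
  CH(COOCH3): pendant –COOCH3: carbonyl C bonded to C and –OCH3 → ester.
  CH(CH2OH): pendant –CH2OH on an sp³ backbone C → alcohol.
  CH(COOH): pendant –COOH: carbonyl C bonded to C and –OH → carboxylic acid.
  CH(CONH2): pendant –CONH2: carbonyl C bonded to C and N → amide.
  CH(OCH3): pendant –OCH3: C–O–C with sp³ C, no adjacent C=O → ether.
  CHO: terminal –CHO: carbonyl C bonded to H and C → aldehyde.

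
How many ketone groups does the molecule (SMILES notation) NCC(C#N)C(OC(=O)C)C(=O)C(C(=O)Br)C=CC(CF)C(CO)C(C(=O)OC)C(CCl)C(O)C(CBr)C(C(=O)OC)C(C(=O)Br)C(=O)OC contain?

Reading the structure from left to right:
  H2NCH2: –NH2 on an sp³ carbon with no adjacent C=O → amine.
  CH(CN): pendant –C≡N: nitrile.
  CH(OCOCH3): pendant –OC(=O)CH3: an acyloxy group → ester.
  CO: –C(=O)– with carbon on both sides → ketone.
  CH(COBr): pendant –C(=O)X: carbonyl C bonded to C and halogen → acyl halide.
  CH=CH: C=C double bond → alkene.
  CH(CH2F): pendant –CH2X: halogen on sp³ carbon → alkyl halide.
  CH(CH2OH): pendant –CH2OH on an sp³ backbone C → alcohol.
  CH(COOCH3): pendant –COOCH3: carbonyl C bonded to C and –OCH3 → ester.
  CH(CH2Cl): pendant –CH2X: halogen on sp³ carbon → alkyl halide.
  CH(OH): –OH on an sp³ carbon → alcohol (secondary).
  CH(CH2Br): pendant –CH2X: halogen on sp³ carbon → alkyl halide.
  CH(COOCH3): pendant –COOCH3: carbonyl C bonded to C and –OCH3 → ester.
  CH(COBr): pendant –C(=O)X: carbonyl C bonded to C and halogen → acyl halide.
  COOCH3: –C(=O)OCH3: carbonyl C bonded to C and to –OCH3 → ester (not ketone + ether).
Ketone appears at: CO → 1.

1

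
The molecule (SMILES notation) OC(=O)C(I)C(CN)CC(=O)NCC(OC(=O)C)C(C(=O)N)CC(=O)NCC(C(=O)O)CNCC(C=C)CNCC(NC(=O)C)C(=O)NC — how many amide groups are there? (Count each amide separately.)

5

Reading the structure from left to right:
  HOOC: –COOH: carbonyl C bonded to –OH and C → carboxylic acid (the –OH is not a separate alcohol).
  CH(I): halogen on an sp³ carbon → alkyl halide.
  CH(CH2NH2): pendant –CH2NH2: N on sp³ C, no adjacent C=O → amine.
  CH2CONHCH2: –C(=O)–N– linkage → amide (the N is not an amine).
  CH(OCOCH3): pendant –OC(=O)CH3: an acyloxy group → ester.
  CH(CONH2): pendant –CONH2: carbonyl C bonded to C and N → amide.
  CH2CONHCH2: –C(=O)–N– linkage → amide (the N is not an amine).
  CH(COOH): pendant –COOH: carbonyl C bonded to C and –OH → carboxylic acid.
  CH2NHCH2: C–N–C with sp³ carbons and no adjacent C=O → amine (secondary).
  CH(CH=CH2): pendant –CH=CH2: C=C double bond → alkene.
  CH2NHCH2: C–N–C with sp³ carbons and no adjacent C=O → amine (secondary).
  CH(NHCOCH3): pendant –NHC(=O)CH3: N bonded to a carbonyl → amide (not amine).
  CONHCH3: –C(=O)NHCH3: carbonyl C bonded to C and to N → amide (the N is not an amine).
Amide appears at: CH2CONHCH2, CH(CONH2), CH2CONHCH2, CH(NHCOCH3), CONHCH3 → 5.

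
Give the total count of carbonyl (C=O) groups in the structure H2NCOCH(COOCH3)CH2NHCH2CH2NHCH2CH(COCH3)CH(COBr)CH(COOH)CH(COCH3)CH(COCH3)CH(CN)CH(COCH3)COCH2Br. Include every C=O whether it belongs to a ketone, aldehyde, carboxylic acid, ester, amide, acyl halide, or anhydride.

H2NCO: amide, 1 C=O (running total 1).
CH(COOCH3): ester, 1 C=O (running total 2).
CH(COCH3): ketone, 1 C=O (running total 3).
CH(COBr): acyl halide, 1 C=O (running total 4).
CH(COOH): carboxylic acid, 1 C=O (running total 5).
CH(COCH3): ketone, 1 C=O (running total 6).
CH(COCH3): ketone, 1 C=O (running total 7).
CH(COCH3): ketone, 1 C=O (running total 8).
CO: ketone, 1 C=O (running total 9).

9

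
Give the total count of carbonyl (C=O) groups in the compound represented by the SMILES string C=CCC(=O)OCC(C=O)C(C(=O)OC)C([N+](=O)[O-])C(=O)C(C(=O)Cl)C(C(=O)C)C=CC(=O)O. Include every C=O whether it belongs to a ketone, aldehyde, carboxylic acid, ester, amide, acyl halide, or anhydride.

7

CH2COOCH2: ester, 1 C=O (running total 1).
CH(CHO): aldehyde, 1 C=O (running total 2).
CH(COOCH3): ester, 1 C=O (running total 3).
CO: ketone, 1 C=O (running total 4).
CH(COCl): acyl halide, 1 C=O (running total 5).
CH(COCH3): ketone, 1 C=O (running total 6).
COOH: carboxylic acid, 1 C=O (running total 7).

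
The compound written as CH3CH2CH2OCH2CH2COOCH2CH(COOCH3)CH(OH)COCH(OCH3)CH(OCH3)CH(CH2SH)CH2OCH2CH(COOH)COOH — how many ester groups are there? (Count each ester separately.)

Reading the structure from left to right:
  CH2OCH2: C–O–C with sp³ carbons on both sides and no adjacent C=O → ether.
  CH2COOCH2: –C(=O)–O–C with C on the carbonyl side → ester.
  CH(COOCH3): pendant –COOCH3: carbonyl C bonded to C and –OCH3 → ester.
  CH(OH): –OH on an sp³ carbon → alcohol (secondary).
  CO: –C(=O)– with carbon on both sides → ketone.
  CH(OCH3): pendant –OCH3: C–O–C with sp³ C, no adjacent C=O → ether.
  CH(OCH3): pendant –OCH3: C–O–C with sp³ C, no adjacent C=O → ether.
  CH(CH2SH): pendant –CH2SH → thiol.
  CH2OCH2: C–O–C with sp³ carbons on both sides and no adjacent C=O → ether.
  CH(COOH): pendant –COOH: carbonyl C bonded to C and –OH → carboxylic acid.
  COOH: –COOH: carbonyl C bonded to –OH and C → carboxylic acid (the –OH is not a separate alcohol).
Ester appears at: CH2COOCH2, CH(COOCH3) → 2.

2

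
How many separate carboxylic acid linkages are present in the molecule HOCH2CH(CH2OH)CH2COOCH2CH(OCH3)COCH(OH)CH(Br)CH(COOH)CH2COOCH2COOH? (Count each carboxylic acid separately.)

2

Taking each segment in turn:
  HOCH2: HO– on an sp³ carbon → alcohol.
  CH(CH2OH): pendant –CH2OH on an sp³ backbone C → alcohol.
  CH2COOCH2: –C(=O)–O–C with C on the carbonyl side → ester.
  CH(OCH3): pendant –OCH3: C–O–C with sp³ C, no adjacent C=O → ether.
  CO: –C(=O)– with carbon on both sides → ketone.
  CH(OH): –OH on an sp³ carbon → alcohol (secondary).
  CH(Br): halogen on an sp³ carbon → alkyl halide.
  CH(COOH): pendant –COOH: carbonyl C bonded to C and –OH → carboxylic acid.
  CH2COOCH2: –C(=O)–O–C with C on the carbonyl side → ester.
  COOH: –COOH: carbonyl C bonded to –OH and C → carboxylic acid (the –OH is not a separate alcohol).
Carboxylic acid appears at: CH(COOH), COOH → 2.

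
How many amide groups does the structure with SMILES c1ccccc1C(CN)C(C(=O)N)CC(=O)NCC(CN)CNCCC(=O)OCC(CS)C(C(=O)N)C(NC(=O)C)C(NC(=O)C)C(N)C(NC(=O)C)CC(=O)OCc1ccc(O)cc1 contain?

C6H5– phenyl ring → arene.
pendant –CH2NH2: N on sp³ C, no adjacent C=O → amine.
pendant –CONH2: carbonyl C bonded to C and N → amide.
–C(=O)–N– linkage → amide (the N is not an amine).
pendant –CH2NH2: N on sp³ C, no adjacent C=O → amine.
C–N–C with sp³ carbons and no adjacent C=O → amine (secondary).
–C(=O)–O–C with C on the carbonyl side → ester.
pendant –CH2SH → thiol.
pendant –CONH2: carbonyl C bonded to C and N → amide.
pendant –NHC(=O)CH3: N bonded to a carbonyl → amide (not amine).
pendant –NHC(=O)CH3: N bonded to a carbonyl → amide (not amine).
–NH2 on an sp³ carbon with no adjacent C=O → amine.
pendant –NHC(=O)CH3: N bonded to a carbonyl → amide (not amine).
–C(=O)–O–C with C on the carbonyl side → ester.
–OH attached directly to an aromatic ring → phenol (not alcohol); the ring itself is an arene.
Amide appears at: CH(CONH2), CH2CONHCH2, CH(CONH2), CH(NHCOCH3), CH(NHCOCH3), CH(NHCOCH3) → 6.

6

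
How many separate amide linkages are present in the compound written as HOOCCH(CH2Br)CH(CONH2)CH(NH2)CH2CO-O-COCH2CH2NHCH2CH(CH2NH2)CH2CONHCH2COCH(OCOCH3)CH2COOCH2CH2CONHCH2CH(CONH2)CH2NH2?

4

Reading the structure from left to right:
  HOOC: –COOH: carbonyl C bonded to –OH and C → carboxylic acid (the –OH is not a separate alcohol).
  CH(CH2Br): pendant –CH2X: halogen on sp³ carbon → alkyl halide.
  CH(CONH2): pendant –CONH2: carbonyl C bonded to C and N → amide.
  CH(NH2): –NH2 on an sp³ carbon with no adjacent C=O → amine.
  CH2CO-O-COCH2: two acyl groups sharing one oxygen, –C(=O)–O–C(=O)– → anhydride.
  CH2NHCH2: C–N–C with sp³ carbons and no adjacent C=O → amine (secondary).
  CH(CH2NH2): pendant –CH2NH2: N on sp³ C, no adjacent C=O → amine.
  CH2CONHCH2: –C(=O)–N– linkage → amide (the N is not an amine).
  CO: –C(=O)– with carbon on both sides → ketone.
  CH(OCOCH3): pendant –OC(=O)CH3: an acyloxy group → ester.
  CH2COOCH2: –C(=O)–O–C with C on the carbonyl side → ester.
  CH2CONHCH2: –C(=O)–N– linkage → amide (the N is not an amine).
  CH(CONH2): pendant –CONH2: carbonyl C bonded to C and N → amide.
  CH2NH2: –NH2 on an sp³ carbon with no adjacent C=O → amine.
Amide appears at: CH(CONH2), CH2CONHCH2, CH2CONHCH2, CH(CONH2) → 4.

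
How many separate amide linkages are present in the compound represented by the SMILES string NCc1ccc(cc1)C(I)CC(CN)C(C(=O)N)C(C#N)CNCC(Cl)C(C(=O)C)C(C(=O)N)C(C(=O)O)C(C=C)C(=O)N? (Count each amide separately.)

3

Taking each segment in turn:
  H2NCH2: –NH2 on an sp³ carbon with no adjacent C=O → amine.
  C6H4: para-disubstituted benzene ring → arene.
  CH(I): halogen on an sp³ carbon → alkyl halide.
  CH(CH2NH2): pendant –CH2NH2: N on sp³ C, no adjacent C=O → amine.
  CH(CONH2): pendant –CONH2: carbonyl C bonded to C and N → amide.
  CH(CN): pendant –C≡N: nitrile.
  CH2NHCH2: C–N–C with sp³ carbons and no adjacent C=O → amine (secondary).
  CH(Cl): halogen on an sp³ carbon → alkyl halide.
  CH(COCH3): pendant –COCH3: carbonyl C bonded to two carbons → ketone.
  CH(CONH2): pendant –CONH2: carbonyl C bonded to C and N → amide.
  CH(COOH): pendant –COOH: carbonyl C bonded to C and –OH → carboxylic acid.
  CH(CH=CH2): pendant –CH=CH2: C=C double bond → alkene.
  CONH2: –C(=O)NH2: carbonyl C bonded to C and to N → amide (the N is not a separate amine).
Amide appears at: CH(CONH2), CH(CONH2), CONH2 → 3.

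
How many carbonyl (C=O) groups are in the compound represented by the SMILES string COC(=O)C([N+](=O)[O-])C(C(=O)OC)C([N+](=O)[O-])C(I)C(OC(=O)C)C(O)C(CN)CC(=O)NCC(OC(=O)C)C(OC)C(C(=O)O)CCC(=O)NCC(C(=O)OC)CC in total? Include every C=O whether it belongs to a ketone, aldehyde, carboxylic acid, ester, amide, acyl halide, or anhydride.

CH3OOC: ester, 1 C=O (running total 1).
CH(COOCH3): ester, 1 C=O (running total 2).
CH(OCOCH3): ester, 1 C=O (running total 3).
CH2CONHCH2: amide, 1 C=O (running total 4).
CH(OCOCH3): ester, 1 C=O (running total 5).
CH(COOH): carboxylic acid, 1 C=O (running total 6).
CH2CONHCH2: amide, 1 C=O (running total 7).
CH(COOCH3): ester, 1 C=O (running total 8).

8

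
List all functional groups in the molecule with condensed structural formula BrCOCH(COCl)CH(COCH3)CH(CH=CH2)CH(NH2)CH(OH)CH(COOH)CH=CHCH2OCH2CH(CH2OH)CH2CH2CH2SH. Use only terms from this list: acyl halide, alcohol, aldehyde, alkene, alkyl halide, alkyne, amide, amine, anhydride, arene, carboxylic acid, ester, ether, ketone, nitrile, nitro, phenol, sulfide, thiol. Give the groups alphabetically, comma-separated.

acyl halide, alcohol, alkene, amine, carboxylic acid, ether, ketone, thiol

–C(=O)Br: carbonyl C bonded to C and to a halogen → acyl halide (not alkyl halide).
pendant –C(=O)X: carbonyl C bonded to C and halogen → acyl halide.
pendant –COCH3: carbonyl C bonded to two carbons → ketone.
pendant –CH=CH2: C=C double bond → alkene.
–NH2 on an sp³ carbon with no adjacent C=O → amine.
–OH on an sp³ carbon → alcohol (secondary).
pendant –COOH: carbonyl C bonded to C and –OH → carboxylic acid.
C=C double bond → alkene.
C–O–C with sp³ carbons on both sides and no adjacent C=O → ether.
pendant –CH2OH on an sp³ backbone C → alcohol.
–SH on an sp³ carbon → thiol.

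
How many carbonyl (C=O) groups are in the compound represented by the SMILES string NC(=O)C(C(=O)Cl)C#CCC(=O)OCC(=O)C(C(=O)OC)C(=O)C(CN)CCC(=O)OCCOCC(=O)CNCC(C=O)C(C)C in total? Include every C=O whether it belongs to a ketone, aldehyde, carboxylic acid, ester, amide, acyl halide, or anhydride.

9

H2NCO: amide, 1 C=O (running total 1).
CH(COCl): acyl halide, 1 C=O (running total 2).
CH2COOCH2: ester, 1 C=O (running total 3).
CO: ketone, 1 C=O (running total 4).
CH(COOCH3): ester, 1 C=O (running total 5).
CO: ketone, 1 C=O (running total 6).
CH2COOCH2: ester, 1 C=O (running total 7).
CO: ketone, 1 C=O (running total 8).
CH(CHO): aldehyde, 1 C=O (running total 9).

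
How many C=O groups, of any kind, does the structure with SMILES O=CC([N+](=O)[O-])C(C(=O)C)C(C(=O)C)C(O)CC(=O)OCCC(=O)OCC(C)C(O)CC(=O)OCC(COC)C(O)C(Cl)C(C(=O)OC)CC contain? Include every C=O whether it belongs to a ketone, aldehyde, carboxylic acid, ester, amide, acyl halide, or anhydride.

OHC: aldehyde, 1 C=O (running total 1).
CH(COCH3): ketone, 1 C=O (running total 2).
CH(COCH3): ketone, 1 C=O (running total 3).
CH2COOCH2: ester, 1 C=O (running total 4).
CH2COOCH2: ester, 1 C=O (running total 5).
CH2COOCH2: ester, 1 C=O (running total 6).
CH(COOCH3): ester, 1 C=O (running total 7).

7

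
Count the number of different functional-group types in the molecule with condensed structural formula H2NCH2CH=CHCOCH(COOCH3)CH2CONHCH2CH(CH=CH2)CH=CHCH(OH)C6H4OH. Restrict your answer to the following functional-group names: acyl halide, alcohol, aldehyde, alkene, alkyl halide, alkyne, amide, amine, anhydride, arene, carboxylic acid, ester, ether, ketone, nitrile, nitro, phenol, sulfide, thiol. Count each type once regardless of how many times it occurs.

8

–NH2 on an sp³ carbon with no adjacent C=O → amine.
C=C double bond → alkene.
–C(=O)– with carbon on both sides → ketone.
pendant –COOCH3: carbonyl C bonded to C and –OCH3 → ester.
–C(=O)–N– linkage → amide (the N is not an amine).
pendant –CH=CH2: C=C double bond → alkene.
C=C double bond → alkene.
–OH on an sp³ carbon → alcohol (secondary).
–OH attached directly to an aromatic ring → phenol (not alcohol); the ring itself is an arene.
Distinct types present: alcohol, alkene, amide, amine, arene, ester, ketone, phenol.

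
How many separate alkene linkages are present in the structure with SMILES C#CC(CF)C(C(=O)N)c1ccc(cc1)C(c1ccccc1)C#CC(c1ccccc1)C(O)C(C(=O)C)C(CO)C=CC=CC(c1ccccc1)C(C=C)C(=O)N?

C≡C triple bond → alkyne.
pendant –CH2X: halogen on sp³ carbon → alkyl halide.
pendant –CONH2: carbonyl C bonded to C and N → amide.
para-disubstituted benzene ring → arene.
pendant –C6H5: benzene ring → arene.
C≡C triple bond → alkyne.
pendant –C6H5: benzene ring → arene.
–OH on an sp³ carbon → alcohol (secondary).
pendant –COCH3: carbonyl C bonded to two carbons → ketone.
pendant –CH2OH on an sp³ backbone C → alcohol.
C=C double bond → alkene.
C=C double bond → alkene.
pendant –C6H5: benzene ring → arene.
pendant –CH=CH2: C=C double bond → alkene.
–C(=O)NH2: carbonyl C bonded to C and to N → amide (the N is not a separate amine).
Alkene appears at: CH=CH, CH=CH, CH(CH=CH2) → 3.

3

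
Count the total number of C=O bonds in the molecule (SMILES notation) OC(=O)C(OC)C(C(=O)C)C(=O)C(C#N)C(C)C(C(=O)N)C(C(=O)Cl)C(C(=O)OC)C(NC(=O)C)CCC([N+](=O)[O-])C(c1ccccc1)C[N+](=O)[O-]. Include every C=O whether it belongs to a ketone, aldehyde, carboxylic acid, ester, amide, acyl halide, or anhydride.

HOOC: carboxylic acid, 1 C=O (running total 1).
CH(COCH3): ketone, 1 C=O (running total 2).
CO: ketone, 1 C=O (running total 3).
CH(CONH2): amide, 1 C=O (running total 4).
CH(COCl): acyl halide, 1 C=O (running total 5).
CH(COOCH3): ester, 1 C=O (running total 6).
CH(NHCOCH3): amide, 1 C=O (running total 7).

7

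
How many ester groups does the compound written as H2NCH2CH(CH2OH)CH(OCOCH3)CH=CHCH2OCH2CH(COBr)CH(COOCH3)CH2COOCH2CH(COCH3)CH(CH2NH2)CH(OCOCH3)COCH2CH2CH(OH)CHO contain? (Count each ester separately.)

Reading the structure from left to right:
  H2NCH2: –NH2 on an sp³ carbon with no adjacent C=O → amine.
  CH(CH2OH): pendant –CH2OH on an sp³ backbone C → alcohol.
  CH(OCOCH3): pendant –OC(=O)CH3: an acyloxy group → ester.
  CH=CH: C=C double bond → alkene.
  CH2OCH2: C–O–C with sp³ carbons on both sides and no adjacent C=O → ether.
  CH(COBr): pendant –C(=O)X: carbonyl C bonded to C and halogen → acyl halide.
  CH(COOCH3): pendant –COOCH3: carbonyl C bonded to C and –OCH3 → ester.
  CH2COOCH2: –C(=O)–O–C with C on the carbonyl side → ester.
  CH(COCH3): pendant –COCH3: carbonyl C bonded to two carbons → ketone.
  CH(CH2NH2): pendant –CH2NH2: N on sp³ C, no adjacent C=O → amine.
  CH(OCOCH3): pendant –OC(=O)CH3: an acyloxy group → ester.
  CO: –C(=O)– with carbon on both sides → ketone.
  CH(OH): –OH on an sp³ carbon → alcohol (secondary).
  CHO: terminal –CHO: carbonyl C bonded to H and C → aldehyde.
Ester appears at: CH(OCOCH3), CH(COOCH3), CH2COOCH2, CH(OCOCH3) → 4.

4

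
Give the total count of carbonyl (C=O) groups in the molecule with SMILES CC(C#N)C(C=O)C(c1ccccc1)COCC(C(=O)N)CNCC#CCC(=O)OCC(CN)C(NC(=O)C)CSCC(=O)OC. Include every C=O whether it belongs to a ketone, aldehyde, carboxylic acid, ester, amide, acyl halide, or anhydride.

CH(CHO): aldehyde, 1 C=O (running total 1).
CH(CONH2): amide, 1 C=O (running total 2).
CH2COOCH2: ester, 1 C=O (running total 3).
CH(NHCOCH3): amide, 1 C=O (running total 4).
COOCH3: ester, 1 C=O (running total 5).

5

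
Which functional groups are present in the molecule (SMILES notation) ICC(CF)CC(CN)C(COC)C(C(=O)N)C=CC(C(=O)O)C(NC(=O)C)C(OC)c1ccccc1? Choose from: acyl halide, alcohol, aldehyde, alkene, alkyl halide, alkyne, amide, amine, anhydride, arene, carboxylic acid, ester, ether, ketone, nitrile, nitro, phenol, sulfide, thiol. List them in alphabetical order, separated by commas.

halogen on an sp³ carbon → alkyl halide.
pendant –CH2X: halogen on sp³ carbon → alkyl halide.
pendant –CH2NH2: N on sp³ C, no adjacent C=O → amine.
pendant –CH2OCH3: C–O–C linkage → ether.
pendant –CONH2: carbonyl C bonded to C and N → amide.
C=C double bond → alkene.
pendant –COOH: carbonyl C bonded to C and –OH → carboxylic acid.
pendant –NHC(=O)CH3: N bonded to a carbonyl → amide (not amine).
pendant –OCH3: C–O–C with sp³ C, no adjacent C=O → ether.
–C6H5 phenyl ring → arene.

alkene, alkyl halide, amide, amine, arene, carboxylic acid, ether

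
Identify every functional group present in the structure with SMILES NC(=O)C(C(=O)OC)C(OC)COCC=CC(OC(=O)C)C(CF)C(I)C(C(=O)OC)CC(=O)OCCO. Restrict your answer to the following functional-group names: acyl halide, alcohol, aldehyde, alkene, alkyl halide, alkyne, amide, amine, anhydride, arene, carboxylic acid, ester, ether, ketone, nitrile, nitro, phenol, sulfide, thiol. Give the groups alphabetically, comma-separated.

alcohol, alkene, alkyl halide, amide, ester, ether

Working along the chain:
  H2NCO: –C(=O)NH2: carbonyl C bonded to C and to N → amide (the N is not a separate amine).
  CH(COOCH3): pendant –COOCH3: carbonyl C bonded to C and –OCH3 → ester.
  CH(OCH3): pendant –OCH3: C–O–C with sp³ C, no adjacent C=O → ether.
  CH2OCH2: C–O–C with sp³ carbons on both sides and no adjacent C=O → ether.
  CH=CH: C=C double bond → alkene.
  CH(OCOCH3): pendant –OC(=O)CH3: an acyloxy group → ester.
  CH(CH2F): pendant –CH2X: halogen on sp³ carbon → alkyl halide.
  CH(I): halogen on an sp³ carbon → alkyl halide.
  CH(COOCH3): pendant –COOCH3: carbonyl C bonded to C and –OCH3 → ester.
  CH2COOCH2: –C(=O)–O–C with C on the carbonyl side → ester.
  CH2OH: –OH on an sp³ carbon → alcohol.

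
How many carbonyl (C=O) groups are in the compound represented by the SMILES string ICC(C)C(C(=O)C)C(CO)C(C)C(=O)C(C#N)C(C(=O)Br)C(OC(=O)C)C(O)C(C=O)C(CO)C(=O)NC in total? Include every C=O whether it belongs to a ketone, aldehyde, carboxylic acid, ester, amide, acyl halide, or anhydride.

6

CH(COCH3): ketone, 1 C=O (running total 1).
CO: ketone, 1 C=O (running total 2).
CH(COBr): acyl halide, 1 C=O (running total 3).
CH(OCOCH3): ester, 1 C=O (running total 4).
CH(CHO): aldehyde, 1 C=O (running total 5).
CONHCH3: amide, 1 C=O (running total 6).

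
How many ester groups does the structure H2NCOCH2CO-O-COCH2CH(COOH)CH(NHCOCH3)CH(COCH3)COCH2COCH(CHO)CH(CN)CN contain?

0

Taking each segment in turn:
  H2NCO: –C(=O)NH2: carbonyl C bonded to C and to N → amide (the N is not a separate amine).
  CH2CO-O-COCH2: two acyl groups sharing one oxygen, –C(=O)–O–C(=O)– → anhydride.
  CH(COOH): pendant –COOH: carbonyl C bonded to C and –OH → carboxylic acid.
  CH(NHCOCH3): pendant –NHC(=O)CH3: N bonded to a carbonyl → amide (not amine).
  CH(COCH3): pendant –COCH3: carbonyl C bonded to two carbons → ketone.
  CO: –C(=O)– with carbon on both sides → ketone.
  CO: –C(=O)– with carbon on both sides → ketone.
  CH(CHO): pendant –CHO: carbonyl C bonded to C and H → aldehyde.
  CH(CN): pendant –C≡N: nitrile.
  CN: –C≡N: carbon triple-bonded to nitrogen → nitrile.
No segment is a ester: CH2CO-O-COCH2 is anhydride, not ester; CH(COOH) is carboxylic acid, not ester; CH(COCH3) is ketone, not ester. → 0.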